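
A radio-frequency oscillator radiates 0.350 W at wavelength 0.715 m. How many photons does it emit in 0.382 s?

4.81·10^23 photons

Total energy: E_total = P·t = 0.350 × 0.382 = 0.1337 J.
Per-photon energy: E = 2.778·10^-25 J.
N = E_total / E_photon = 4.81·10^23.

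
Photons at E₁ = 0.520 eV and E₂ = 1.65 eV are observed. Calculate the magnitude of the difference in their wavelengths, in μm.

1.63 μm

Using λ = hc/E: λ₁ = 2.384 × 10^-6 m, λ₂ = 7.514 × 10^-7 m.
|Δλ| = |2.384 × 10^-6 − 7.514 × 10^-7| = 1.63 × 10^-6 m = 1.63 μm.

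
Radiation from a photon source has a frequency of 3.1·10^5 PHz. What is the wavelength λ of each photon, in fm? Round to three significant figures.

Use c = 2.99792458·10^8 m/s.
First convert: f = 3.1·10^5 PHz = 3.1·10^20 Hz.
For a photon λ = c/f, so λ = 9.671·10^-13 m.
Converting to fm: λ = 967.1 fm ≈ 967 fm.

967 fm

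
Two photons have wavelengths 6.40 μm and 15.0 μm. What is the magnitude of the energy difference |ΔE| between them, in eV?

0.111 eV

Using E = hc/λ: E₁ = 3.104e-20 J, E₂ = 1.324e-20 J.
|ΔE| = |3.104e-20 − 1.324e-20| = 1.78e-20 J = 0.111 eV.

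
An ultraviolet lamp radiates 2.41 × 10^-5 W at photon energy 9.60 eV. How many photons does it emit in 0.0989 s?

1.55 × 10^12 photons

Total energy: E_total = P·t = 2.41 × 10^-5 × 0.0989 = 2.383 × 10^-6 J.
Per-photon energy: E = 1.538 × 10^-18 J.
N = E_total / E_photon = 1.55 × 10^12.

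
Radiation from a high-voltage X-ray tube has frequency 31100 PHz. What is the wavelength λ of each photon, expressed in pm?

Use c = 2.99792458 × 10^8 m/s.
First convert: f = 31100 PHz = 3.11 × 10^19 Hz.
The photon relation is λ = c/f, giving λ = 9.640 × 10^-12 m.
Converting to pm: λ = 9.640 pm ≈ 9.64 pm.

9.64 pm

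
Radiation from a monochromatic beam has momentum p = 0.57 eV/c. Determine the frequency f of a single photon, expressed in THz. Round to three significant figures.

Take h = 6.62607015 × 10^-34 J·s, c = 2.99792458 × 10^8 m/s, 1 eV = 1.602176634 × 10^-19 J.
Convert to SI: p = 0.57 eV/c = 3.0462 × 10^-28 kg·m/s.
Since f = pc/h for a photon, f = 1.378 × 10^14 Hz.
Converting to THz: f = 137.8 THz ≈ 138 THz.

138 THz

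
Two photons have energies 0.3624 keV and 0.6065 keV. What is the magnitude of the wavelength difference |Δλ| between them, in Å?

Using λ = hc/E: λ₁ = 3.4212e-9 m, λ₂ = 2.0443e-9 m.
|Δλ| = |3.4212e-9 − 2.0443e-9| = 1.38e-9 m = 13.8 Å.

13.8 Å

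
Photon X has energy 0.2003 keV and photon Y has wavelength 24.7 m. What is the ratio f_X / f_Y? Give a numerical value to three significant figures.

f_X = 4.843e16 Hz (from energy = 0.2003 keV, via f = E/h).
f_Y = 1.214e7 Hz (from wavelength = 24.7 m, via f = c/λ).
Ratio = 4.843e16 / 1.214e7 = 3.99e9.

3.99e9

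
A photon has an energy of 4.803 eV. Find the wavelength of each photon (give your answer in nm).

(h = 6.62607015 × 10^-34 J·s, c = 2.99792458 × 10^8 m/s, 1 eV = 1.602176634 × 10^-19 J.)
In SI units: E = 4.803 eV = 7.6953 × 10^-19 J.
Since λ = hc/E for a photon, λ = 2.581 × 10^-7 m.
Converting to nm: λ = 258.1 nm ≈ 258 nm.

258 nm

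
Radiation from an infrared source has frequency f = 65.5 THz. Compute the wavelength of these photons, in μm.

Take c = 2.99792458 × 10^8 m/s.
In SI units: f = 65.5 THz = 6.55 × 10^13 Hz.
The photon relation is λ = c/f, giving λ = 4.577 × 10^-6 m.
Converting to μm: λ = 4.577 μm ≈ 4.58 μm.

4.58 μm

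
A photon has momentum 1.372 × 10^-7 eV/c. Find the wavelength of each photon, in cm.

(h = 6.62607015 × 10^-34 J·s, c = 2.99792458 × 10^8 m/s, 1 eV = 1.602176634 × 10^-19 J.)
Convert to SI: p = 1.372 × 10^-7 eV/c = 7.3324 × 10^-35 kg·m/s.
Apply λ = h/p: λ = 9.037 m.
Converting to cm: λ = 903.7 cm ≈ 904 cm.

904 cm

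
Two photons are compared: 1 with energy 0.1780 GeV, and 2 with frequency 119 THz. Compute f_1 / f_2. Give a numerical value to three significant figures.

f_1 = 4.304·10^22 Hz (from energy = 0.1780 GeV, via f = E/h).
f_2 = 1.190·10^14 Hz (from frequency = 119 THz, via f given directly).
Ratio = 4.304·10^22 / 1.190·10^14 = 3.62·10^8.

3.62·10^8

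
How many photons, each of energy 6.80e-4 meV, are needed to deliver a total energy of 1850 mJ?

1.70e25 photons

Per-photon energy: E = 1.089e-25 J (from energy = 6.80e-4 meV).
N = E_total / E_photon = 1.85 J / 1.089e-25 J = 1.70e25.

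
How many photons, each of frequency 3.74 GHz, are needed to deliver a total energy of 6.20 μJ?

2.50 × 10^18 photons

Per-photon energy: E = 2.478 × 10^-24 J (from frequency = 3.74 GHz).
N = E_total / E_photon = 6.20 × 10^-6 J / 2.478 × 10^-24 J = 2.50 × 10^18.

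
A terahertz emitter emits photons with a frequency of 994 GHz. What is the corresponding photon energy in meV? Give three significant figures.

4.11 meV

In SI units: f = 994 GHz = 9.94 × 10^11 Hz.
Since E = hf for a photon, E = 6.586 × 10^-22 J.
Converting to meV: E = 4.111 meV ≈ 4.11 meV.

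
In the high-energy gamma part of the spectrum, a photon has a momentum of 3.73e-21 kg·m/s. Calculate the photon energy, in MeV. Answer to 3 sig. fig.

Use c = 2.99792458e8 m/s, 1 eV = 1.602176634e-19 J.
For a photon E = pc, so E = 1.118e-12 J.
Converting to MeV: E = 6.979 MeV ≈ 6.98 MeV.

6.98 MeV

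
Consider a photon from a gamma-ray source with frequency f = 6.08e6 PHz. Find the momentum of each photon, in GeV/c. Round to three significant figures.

0.0251 GeV/c

Convert to SI: f = 6.08e6 PHz = 6.08e21 Hz.
For a photon p = hf/c, so p = 1.344e-20 kg·m/s.
Converting to GeV/c: p = 0.02514 GeV/c ≈ 0.0251 GeV/c.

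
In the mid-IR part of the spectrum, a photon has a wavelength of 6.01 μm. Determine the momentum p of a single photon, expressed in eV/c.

(h = 6.62607015e-34 J·s, c = 2.99792458e8 m/s, 1 eV = 1.602176634e-19 J.)
Convert to SI: λ = 6.01 μm = 6.01e-6 m.
Since p = h/λ for a photon, p = 1.103e-28 kg·m/s.
Converting to eV/c: p = 0.2063 eV/c ≈ 0.206 eV/c.

0.206 eV/c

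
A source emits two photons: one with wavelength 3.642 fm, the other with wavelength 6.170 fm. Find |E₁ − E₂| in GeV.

0.139 GeV

Using E = hc/λ: E₁ = 5.4543 × 10^-11 J, E₂ = 3.2195 × 10^-11 J.
|ΔE| = |5.4543 × 10^-11 − 3.2195 × 10^-11| = 2.23 × 10^-11 J = 0.139 GeV.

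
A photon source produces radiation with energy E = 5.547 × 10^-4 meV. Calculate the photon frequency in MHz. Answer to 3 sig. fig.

134 MHz

Convert to SI: E = 5.547 × 10^-4 meV = 8.8873 × 10^-26 J.
For a photon f = E/h, so f = 1.341 × 10^8 Hz.
Converting to MHz: f = 134.1 MHz ≈ 134 MHz.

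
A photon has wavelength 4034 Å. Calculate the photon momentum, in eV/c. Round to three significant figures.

3.07 eV/c

First convert: λ = 4034 Å = 4.034e-7 m.
Since p = h/λ for a photon, p = 1.643e-27 kg·m/s.
Converting to eV/c: p = 3.073 eV/c ≈ 3.07 eV/c.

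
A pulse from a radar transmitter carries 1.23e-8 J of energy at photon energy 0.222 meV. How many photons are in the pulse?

Per-photon energy: E = 3.557e-23 J (from energy = 0.222 meV).
N = E_total / E_photon = 1.23e-8 J / 3.557e-23 J = 3.46e14.

3.46e14 photons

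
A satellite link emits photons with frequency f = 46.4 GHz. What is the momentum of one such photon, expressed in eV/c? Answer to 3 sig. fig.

In SI units: f = 46.4 GHz = 4.64e10 Hz.
Apply p = hf/c: p = 1.026e-31 kg·m/s.
Converting to eV/c: p = 1.919e-4 eV/c ≈ 1.92e-4 eV/c.

1.92e-4 eV/c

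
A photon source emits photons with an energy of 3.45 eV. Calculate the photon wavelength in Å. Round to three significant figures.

3590 Å

(h = 6.62607015e-34 J·s, c = 2.99792458e8 m/s, 1 eV = 1.602176634e-19 J.)
First convert: E = 3.45 eV = 5.5275e-19 J.
For a photon λ = hc/E, so λ = 3.594e-7 m.
Converting to Å: λ = 3594 Å ≈ 3590 Å.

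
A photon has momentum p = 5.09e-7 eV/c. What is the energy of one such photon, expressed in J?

Use c = 2.99792458e8 m/s, 1 eV = 1.602176634e-19 J.
In SI units: p = 5.09e-7 eV/c = 2.7202e-34 kg·m/s.
Since E = pc for a photon, E = 8.155e-26 J.
So E ≈ 8.16e-26 J.

8.16e-26 J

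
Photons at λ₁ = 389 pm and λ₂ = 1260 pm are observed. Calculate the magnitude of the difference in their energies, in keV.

Using E = hc/λ: E₁ = 5.107 × 10^-16 J, E₂ = 1.577 × 10^-16 J.
|ΔE| = |5.107 × 10^-16 − 1.577 × 10^-16| = 3.53 × 10^-16 J = 2.20 keV.

2.20 keV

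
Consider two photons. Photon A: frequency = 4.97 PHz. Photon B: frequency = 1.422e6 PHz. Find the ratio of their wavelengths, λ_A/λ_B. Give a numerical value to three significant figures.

λ_A = 6.032e-8 m (from frequency = 4.97 PHz, via λ = c/f).
λ_B = 2.108e-13 m (from frequency = 1.422e6 PHz, via λ = c/f).
Ratio = 6.032e-8 / 2.108e-13 = 2.86e5.

2.86e5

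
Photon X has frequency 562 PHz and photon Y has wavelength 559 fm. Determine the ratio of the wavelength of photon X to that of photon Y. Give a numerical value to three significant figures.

954

λ_X = 5.334 × 10^-10 m (from frequency = 562 PHz, via λ = c/f).
λ_Y = 5.590 × 10^-13 m (from wavelength = 559 fm, via λ given directly).
Ratio = 5.334 × 10^-10 / 5.590 × 10^-13 = 954.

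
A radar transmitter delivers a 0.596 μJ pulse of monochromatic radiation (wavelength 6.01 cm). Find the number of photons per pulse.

Per-photon energy: E = 3.305 × 10^-24 J (from wavelength = 6.01 cm).
N = E_total / E_photon = 5.96 × 10^-7 J / 3.305 × 10^-24 J = 1.80 × 10^17.

1.80 × 10^17 photons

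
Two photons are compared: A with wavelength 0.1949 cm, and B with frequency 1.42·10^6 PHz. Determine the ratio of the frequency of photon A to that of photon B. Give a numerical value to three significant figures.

1.08·10^-10

f_A = 1.538·10^11 Hz (from wavelength = 0.1949 cm, via f = c/λ).
f_B = 1.420·10^21 Hz (from frequency = 1.42·10^6 PHz, via f given directly).
Ratio = 1.538·10^11 / 1.420·10^21 = 1.08·10^-10.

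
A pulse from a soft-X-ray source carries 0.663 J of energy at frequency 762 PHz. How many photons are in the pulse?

1.31 × 10^15 photons

Per-photon energy: E = 5.049 × 10^-16 J (from frequency = 762 PHz).
N = E_total / E_photon = 0.663 J / 5.049 × 10^-16 J = 1.31 × 10^15.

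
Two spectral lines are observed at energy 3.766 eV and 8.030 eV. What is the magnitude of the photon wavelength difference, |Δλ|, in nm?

175 nm

Using λ = hc/E: λ₁ = 3.2922 × 10^-7 m, λ₂ = 1.5440 × 10^-7 m.
|Δλ| = |3.2922 × 10^-7 − 1.5440 × 10^-7| = 1.75 × 10^-7 m = 175 nm.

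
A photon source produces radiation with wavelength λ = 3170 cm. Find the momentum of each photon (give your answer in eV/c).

3.91e-8 eV/c

First convert: λ = 3170 cm = 31.7 m.
For a photon p = h/λ, so p = 2.090e-35 kg·m/s.
Converting to eV/c: p = 3.911e-8 eV/c ≈ 3.91e-8 eV/c.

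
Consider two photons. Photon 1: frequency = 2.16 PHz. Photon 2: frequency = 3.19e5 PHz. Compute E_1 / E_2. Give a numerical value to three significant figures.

6.77e-6

E_1 = 1.431e-18 J (from frequency = 2.16 PHz, via E = hf).
E_2 = 2.114e-13 J (from frequency = 3.19e5 PHz, via E = hf).
Ratio = 1.431e-18 / 2.114e-13 = 6.77e-6.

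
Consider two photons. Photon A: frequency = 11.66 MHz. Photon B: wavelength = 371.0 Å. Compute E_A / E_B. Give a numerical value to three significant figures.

E_A = 7.726 × 10^-27 J (from frequency = 11.66 MHz, via E = hf).
E_B = 5.354 × 10^-18 J (from wavelength = 371.0 Å, via E = hc/λ).
Ratio = 7.726 × 10^-27 / 5.354 × 10^-18 = 1.44 × 10^-9.

1.44 × 10^-9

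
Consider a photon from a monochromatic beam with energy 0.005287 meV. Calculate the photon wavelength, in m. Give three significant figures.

0.235 m

(h = 6.62607015e-34 J·s, c = 2.99792458e8 m/s, 1 eV = 1.602176634e-19 J.)
Convert to SI: E = 0.005287 meV = 8.4707e-25 J.
Since λ = hc/E for a photon, λ = 0.2345 m.
So λ ≈ 0.235 m.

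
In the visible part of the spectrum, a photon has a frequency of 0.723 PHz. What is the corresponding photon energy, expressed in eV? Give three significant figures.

2.99 eV

Take h = 6.62607015 × 10^-34 J·s, 1 eV = 1.602176634 × 10^-19 J.
First convert: f = 0.723 PHz = 7.23 × 10^14 Hz.
For a photon E = hf, so E = 4.791 × 10^-19 J.
Converting to eV: E = 2.990 eV ≈ 2.99 eV.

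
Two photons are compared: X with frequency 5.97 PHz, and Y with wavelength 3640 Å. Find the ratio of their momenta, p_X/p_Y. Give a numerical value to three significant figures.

p_X = 1.320 × 10^-26 kg·m/s (from frequency = 5.97 PHz, via p = hf/c).
p_Y = 1.820 × 10^-27 kg·m/s (from wavelength = 3640 Å, via p = h/λ).
Ratio = 1.320 × 10^-26 / 1.820 × 10^-27 = 7.25.

7.25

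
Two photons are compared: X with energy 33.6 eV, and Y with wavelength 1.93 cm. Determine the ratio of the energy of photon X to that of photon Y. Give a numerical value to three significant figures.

E_X = 5.383 × 10^-18 J (from energy = 33.6 eV, via E given directly).
E_Y = 1.029 × 10^-23 J (from wavelength = 1.93 cm, via E = hc/λ).
Ratio = 5.383 × 10^-18 / 1.029 × 10^-23 = 5.23 × 10^5.

5.23 × 10^5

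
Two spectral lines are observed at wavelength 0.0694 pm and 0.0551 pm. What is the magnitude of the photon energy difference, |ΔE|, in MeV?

Using E = hc/λ: E₁ = 2.862e-12 J, E₂ = 3.605e-12 J.
|ΔE| = |2.862e-12 − 3.605e-12| = 7.43e-13 J = 4.64 MeV.

4.64 MeV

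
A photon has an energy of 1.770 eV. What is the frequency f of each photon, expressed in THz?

(h = 6.62607015e-34 J·s, 1 eV = 1.602176634e-19 J.)
In SI units: E = 1.770 eV = 2.8359e-19 J.
For a photon f = E/h, so f = 4.280e14 Hz.
Converting to THz: f = 428.0 THz ≈ 428 THz.

428 THz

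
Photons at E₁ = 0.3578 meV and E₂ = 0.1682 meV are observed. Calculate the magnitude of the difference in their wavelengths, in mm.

3.91 mm

Using λ = hc/E: λ₁ = 0.0034652 m, λ₂ = 0.0073712 m.
|Δλ| = |0.0034652 − 0.0073712| = 0.00391 m = 3.91 mm.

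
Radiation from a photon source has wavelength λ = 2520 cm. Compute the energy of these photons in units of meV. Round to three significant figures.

Take h = 6.62607015 × 10^-34 J·s, c = 2.99792458 × 10^8 m/s, 1 eV = 1.602176634 × 10^-19 J.
In SI units: λ = 2520 cm = 25.2 m.
For a photon E = hc/λ, so E = 7.883 × 10^-27 J.
Converting to meV: E = 4.920 × 10^-5 meV ≈ 4.92 × 10^-5 meV.

4.92 × 10^-5 meV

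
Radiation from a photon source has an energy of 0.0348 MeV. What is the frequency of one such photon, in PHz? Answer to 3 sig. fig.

Use h = 6.62607015 × 10^-34 J·s, 1 eV = 1.602176634 × 10^-19 J.
First convert: E = 0.0348 MeV = 5.5756 × 10^-15 J.
Since f = E/h for a photon, f = 8.415 × 10^18 Hz.
Converting to PHz: f = 8415 PHz ≈ 8410 PHz.

8410 PHz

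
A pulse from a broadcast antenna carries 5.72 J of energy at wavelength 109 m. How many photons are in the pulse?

Per-photon energy: E = 1.822e-27 J (from wavelength = 109 m).
N = E_total / E_photon = 5.72 J / 1.822e-27 J = 3.14e27.

3.14e27 photons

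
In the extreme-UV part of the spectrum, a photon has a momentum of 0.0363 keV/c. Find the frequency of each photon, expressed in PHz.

8.78 PHz

Use h = 6.62607015 × 10^-34 J·s, c = 2.99792458 × 10^8 m/s, 1 eV = 1.602176634 × 10^-19 J.
First convert: p = 0.0363 keV/c = 1.9400 × 10^-26 kg·m/s.
Apply f = pc/h: f = 8.777 × 10^15 Hz.
Converting to PHz: f = 8.777 PHz ≈ 8.78 PHz.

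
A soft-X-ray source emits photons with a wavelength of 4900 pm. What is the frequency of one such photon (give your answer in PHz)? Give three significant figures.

Take c = 2.99792458 × 10^8 m/s.
Convert to SI: λ = 4900 pm = 4.9 × 10^-9 m.
The photon relation is f = c/λ, giving f = 6.118 × 10^16 Hz.
Converting to PHz: f = 61.18 PHz ≈ 61.2 PHz.

61.2 PHz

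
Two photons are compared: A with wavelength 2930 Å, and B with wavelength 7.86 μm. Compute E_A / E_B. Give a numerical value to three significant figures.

26.8

E_A = 6.780 × 10^-19 J (from wavelength = 2930 Å, via E = hc/λ).
E_B = 2.527 × 10^-20 J (from wavelength = 7.86 μm, via E = hc/λ).
Ratio = 6.780 × 10^-19 / 2.527 × 10^-20 = 26.8.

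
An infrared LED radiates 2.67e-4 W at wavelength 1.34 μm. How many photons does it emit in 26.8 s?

Total energy: E_total = P·t = 2.67e-4 × 26.8 = 0.007156 J.
Per-photon energy: E = 1.482e-19 J.
N = E_total / E_photon = 4.83e16.

4.83e16 photons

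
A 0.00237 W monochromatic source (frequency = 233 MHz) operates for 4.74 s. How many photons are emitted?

Total energy: E_total = P·t = 0.00237 × 4.74 = 0.01123 J.
Per-photon energy: E = 1.544e-25 J.
N = E_total / E_photon = 7.28e22.

7.28e22 photons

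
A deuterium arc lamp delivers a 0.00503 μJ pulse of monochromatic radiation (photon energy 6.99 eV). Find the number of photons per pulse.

Per-photon energy: E = 1.120e-18 J (from energy = 6.99 eV).
N = E_total / E_photon = 5.03e-9 J / 1.120e-18 J = 4.49e9.

4.49e9 photons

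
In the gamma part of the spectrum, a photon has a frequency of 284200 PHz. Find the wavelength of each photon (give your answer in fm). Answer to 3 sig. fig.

Use c = 2.99792458·10^8 m/s.
In SI units: f = 284200 PHz = 2.842·10^20 Hz.
Since λ = c/f for a photon, λ = 1.055·10^-12 m.
Converting to fm: λ = 1055 fm ≈ 1050 fm.

1050 fm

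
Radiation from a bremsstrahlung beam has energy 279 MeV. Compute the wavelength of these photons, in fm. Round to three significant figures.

(h = 6.62607015 × 10^-34 J·s, c = 2.99792458 × 10^8 m/s, 1 eV = 1.602176634 × 10^-19 J.)
In SI units: E = 279 MeV = 4.4701 × 10^-11 J.
The photon relation is λ = hc/E, giving λ = 4.444 × 10^-15 m.
Converting to fm: λ = 4.444 fm ≈ 4.44 fm.

4.44 fm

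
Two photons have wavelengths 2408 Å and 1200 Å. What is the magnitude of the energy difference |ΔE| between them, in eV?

5.18 eV

Using E = hc/λ: E₁ = 8.2494·10^-19 J, E₂ = 1.6554·10^-18 J.
|ΔE| = |8.2494·10^-19 − 1.6554·10^-18| = 8.30·10^-19 J = 5.18 eV.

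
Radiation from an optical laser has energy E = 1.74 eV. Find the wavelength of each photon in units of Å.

7130 Å

Take h = 6.62607015 × 10^-34 J·s, c = 2.99792458 × 10^8 m/s, 1 eV = 1.602176634 × 10^-19 J.
Convert to SI: E = 1.74 eV = 2.7878 × 10^-19 J.
Apply λ = hc/E: λ = 7.126 × 10^-7 m.
Converting to Å: λ = 7126 Å ≈ 7130 Å.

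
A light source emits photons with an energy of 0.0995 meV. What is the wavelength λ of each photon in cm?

First convert: E = 0.0995 meV = 1.5942 × 10^-23 J.
For a photon λ = hc/E, so λ = 0.01246 m.
Converting to cm: λ = 1.246 cm ≈ 1.25 cm.

1.25 cm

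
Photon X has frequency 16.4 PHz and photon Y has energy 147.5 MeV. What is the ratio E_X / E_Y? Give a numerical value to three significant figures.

E_X = 1.087e-17 J (from frequency = 16.4 PHz, via E = hf).
E_Y = 2.363e-11 J (from energy = 147.5 MeV, via E given directly).
Ratio = 1.087e-17 / 2.363e-11 = 4.60e-7.

4.60e-7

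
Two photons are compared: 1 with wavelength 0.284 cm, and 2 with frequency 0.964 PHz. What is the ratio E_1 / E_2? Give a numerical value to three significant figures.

E_1 = 6.995e-23 J (from wavelength = 0.284 cm, via E = hc/λ).
E_2 = 6.388e-19 J (from frequency = 0.964 PHz, via E = hf).
Ratio = 6.995e-23 / 6.388e-19 = 1.10e-4.

1.10e-4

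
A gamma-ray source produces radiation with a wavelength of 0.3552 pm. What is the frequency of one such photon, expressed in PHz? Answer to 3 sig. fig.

8.44e5 PHz

Take c = 2.99792458e8 m/s.
First convert: λ = 0.3552 pm = 3.552e-13 m.
Since f = c/λ for a photon, f = 8.440e20 Hz.
Converting to PHz: f = 844000 PHz ≈ 8.44e5 PHz.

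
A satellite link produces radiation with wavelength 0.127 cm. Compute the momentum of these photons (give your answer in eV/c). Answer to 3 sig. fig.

In SI units: λ = 0.127 cm = 0.00127 m.
Apply p = h/λ: p = 5.217e-31 kg·m/s.
Converting to eV/c: p = 9.763e-4 eV/c ≈ 9.76e-4 eV/c.

9.76e-4 eV/c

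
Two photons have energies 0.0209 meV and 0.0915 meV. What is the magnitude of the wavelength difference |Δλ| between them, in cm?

Using λ = hc/E: λ₁ = 0.05932 m, λ₂ = 0.01355 m.
|Δλ| = |0.05932 − 0.01355| = 0.0458 m = 4.58 cm.

4.58 cm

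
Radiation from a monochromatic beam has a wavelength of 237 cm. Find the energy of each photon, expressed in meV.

(h = 6.62607015 × 10^-34 J·s, c = 2.99792458 × 10^8 m/s, 1 eV = 1.602176634 × 10^-19 J.)
Convert to SI: λ = 237 cm = 2.37 m.
Since E = hc/λ for a photon, E = 8.382 × 10^-26 J.
Converting to meV: E = 5.231 × 10^-4 meV ≈ 5.23 × 10^-4 meV.

5.23 × 10^-4 meV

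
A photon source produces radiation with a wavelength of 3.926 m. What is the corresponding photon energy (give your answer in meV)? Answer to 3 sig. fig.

Apply E = hc/λ: E = 5.060e-26 J.
Converting to meV: E = 3.158e-4 meV ≈ 3.16e-4 meV.

3.16e-4 meV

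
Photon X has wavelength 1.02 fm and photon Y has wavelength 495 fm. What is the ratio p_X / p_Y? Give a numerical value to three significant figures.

p_X = 6.496 × 10^-19 kg·m/s (from wavelength = 1.02 fm, via p = h/λ).
p_Y = 1.339 × 10^-21 kg·m/s (from wavelength = 495 fm, via p = h/λ).
Ratio = 6.496 × 10^-19 / 1.339 × 10^-21 = 485.

485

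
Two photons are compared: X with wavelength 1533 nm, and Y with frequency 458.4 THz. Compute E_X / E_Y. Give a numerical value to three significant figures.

0.427

E_X = 1.296e-19 J (from wavelength = 1533 nm, via E = hc/λ).
E_Y = 3.037e-19 J (from frequency = 458.4 THz, via E = hf).
Ratio = 1.296e-19 / 3.037e-19 = 0.427.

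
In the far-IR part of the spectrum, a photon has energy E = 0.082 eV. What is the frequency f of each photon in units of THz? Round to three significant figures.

19.8 THz

Take h = 6.62607015·10^-34 J·s, 1 eV = 1.602176634·10^-19 J.
In SI units: E = 0.082 eV = 1.3138·10^-20 J.
Since f = E/h for a photon, f = 1.983·10^13 Hz.
Converting to THz: f = 19.83 THz ≈ 19.8 THz.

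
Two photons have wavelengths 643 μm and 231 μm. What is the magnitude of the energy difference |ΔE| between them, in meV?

3.44 meV

Using E = hc/λ: E₁ = 3.089 × 10^-22 J, E₂ = 8.599 × 10^-22 J.
|ΔE| = |3.089 × 10^-22 − 8.599 × 10^-22| = 5.51 × 10^-22 J = 3.44 meV.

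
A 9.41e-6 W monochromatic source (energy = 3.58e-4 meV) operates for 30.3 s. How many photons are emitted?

Total energy: E_total = P·t = 9.41e-6 × 30.3 = 2.851e-4 J.
Per-photon energy: E = 5.736e-26 J.
N = E_total / E_photon = 4.97e21.

4.97e21 photons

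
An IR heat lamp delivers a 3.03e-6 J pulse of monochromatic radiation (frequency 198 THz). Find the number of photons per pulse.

2.31e13 photons

Per-photon energy: E = 1.312e-19 J (from frequency = 198 THz).
N = E_total / E_photon = 3.03e-6 J / 1.312e-19 J = 2.31e13.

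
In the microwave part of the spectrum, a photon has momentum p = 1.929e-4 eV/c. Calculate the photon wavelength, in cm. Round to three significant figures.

First convert: p = 1.929e-4 eV/c = 1.0309e-31 kg·m/s.
Since λ = h/p for a photon, λ = 0.006427 m.
Converting to cm: λ = 0.6427 cm ≈ 0.643 cm.

0.643 cm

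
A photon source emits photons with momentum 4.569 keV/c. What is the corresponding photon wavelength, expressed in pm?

271 pm

In SI units: p = 4.569 keV/c = 2.4418e-24 kg·m/s.
The photon relation is λ = h/p, giving λ = 2.714e-10 m.
Converting to pm: λ = 271.4 pm ≈ 271 pm.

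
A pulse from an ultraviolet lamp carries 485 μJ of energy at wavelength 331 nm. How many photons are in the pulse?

Per-photon energy: E = 6.001 × 10^-19 J (from wavelength = 331 nm).
N = E_total / E_photon = 4.85 × 10^-4 J / 6.001 × 10^-19 J = 8.08 × 10^14.

8.08 × 10^14 photons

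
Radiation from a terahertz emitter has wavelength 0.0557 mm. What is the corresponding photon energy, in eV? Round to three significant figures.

0.0223 eV

In SI units: λ = 0.0557 mm = 5.57e-5 m.
The photon relation is E = hc/λ, giving E = 3.566e-21 J.
Converting to eV: E = 0.02226 eV ≈ 0.0223 eV.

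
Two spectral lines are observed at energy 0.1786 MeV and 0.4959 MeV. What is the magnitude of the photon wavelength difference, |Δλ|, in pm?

Using λ = hc/E: λ₁ = 6.9420e-12 m, λ₂ = 2.5002e-12 m.
|Δλ| = |6.9420e-12 − 2.5002e-12| = 4.44e-12 m = 4.44 pm.

4.44 pm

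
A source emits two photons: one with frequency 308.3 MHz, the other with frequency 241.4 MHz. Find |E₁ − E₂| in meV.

Using E = hf: E₁ = 2.0428e-25 J, E₂ = 1.5995e-25 J.
|ΔE| = |2.0428e-25 − 1.5995e-25| = 4.43e-26 J = 2.77e-4 meV.

2.77e-4 meV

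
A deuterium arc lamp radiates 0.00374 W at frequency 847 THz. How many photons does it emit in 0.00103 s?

6.86e12 photons

Total energy: E_total = P·t = 0.00374 × 0.00103 = 3.852e-6 J.
Per-photon energy: E = 5.612e-19 J.
N = E_total / E_photon = 6.86e12.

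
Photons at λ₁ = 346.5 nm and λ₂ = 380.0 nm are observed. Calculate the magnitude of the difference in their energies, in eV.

Using E = hc/λ: E₁ = 5.7329 × 10^-19 J, E₂ = 5.2275 × 10^-19 J.
|ΔE| = |5.7329 × 10^-19 − 5.2275 × 10^-19| = 5.05 × 10^-20 J = 0.315 eV.

0.315 eV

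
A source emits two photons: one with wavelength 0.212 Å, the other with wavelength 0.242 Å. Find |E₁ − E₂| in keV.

7.25 keV

Using E = hc/λ: E₁ = 9.370e-15 J, E₂ = 8.208e-15 J.
|ΔE| = |9.370e-15 − 8.208e-15| = 1.16e-15 J = 7.25 keV.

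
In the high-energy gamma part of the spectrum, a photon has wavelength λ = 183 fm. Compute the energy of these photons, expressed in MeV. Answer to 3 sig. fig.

First convert: λ = 183 fm = 1.83·10^-13 m.
Since E = hc/λ for a photon, E = 1.085·10^-12 J.
Converting to MeV: E = 6.775 MeV ≈ 6.78 MeV.

6.78 MeV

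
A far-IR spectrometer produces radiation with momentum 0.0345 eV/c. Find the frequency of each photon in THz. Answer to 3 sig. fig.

8.34 THz

(h = 6.62607015·10^-34 J·s, c = 2.99792458·10^8 m/s, 1 eV = 1.602176634·10^-19 J.)
First convert: p = 0.0345 eV/c = 1.8438·10^-29 kg·m/s.
The photon relation is f = pc/h, giving f = 8.342·10^12 Hz.
Converting to THz: f = 8.342 THz ≈ 8.34 THz.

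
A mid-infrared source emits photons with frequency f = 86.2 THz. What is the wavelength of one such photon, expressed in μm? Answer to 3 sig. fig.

3.48 μm

Take c = 2.99792458·10^8 m/s.
First convert: f = 86.2 THz = 8.62·10^13 Hz.
The photon relation is λ = c/f, giving λ = 3.478·10^-6 m.
Converting to μm: λ = 3.478 μm ≈ 3.48 μm.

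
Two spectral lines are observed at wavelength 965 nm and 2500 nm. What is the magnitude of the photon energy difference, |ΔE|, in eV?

0.789 eV

Using E = hc/λ: E₁ = 2.058e-19 J, E₂ = 7.946e-20 J.
|ΔE| = |2.058e-19 − 7.946e-20| = 1.26e-19 J = 0.789 eV.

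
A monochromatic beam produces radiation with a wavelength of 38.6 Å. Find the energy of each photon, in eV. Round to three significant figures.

First convert: λ = 38.6 Å = 3.86e-9 m.
The photon relation is E = hc/λ, giving E = 5.146e-17 J.
Converting to eV: E = 321.2 eV ≈ 321 eV.

321 eV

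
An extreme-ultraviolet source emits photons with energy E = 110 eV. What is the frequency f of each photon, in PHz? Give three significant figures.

26.6 PHz

Take h = 6.62607015 × 10^-34 J·s, 1 eV = 1.602176634 × 10^-19 J.
Convert to SI: E = 110 eV = 1.7624 × 10^-17 J.
The photon relation is f = E/h, giving f = 2.660 × 10^16 Hz.
Converting to PHz: f = 26.60 PHz ≈ 26.6 PHz.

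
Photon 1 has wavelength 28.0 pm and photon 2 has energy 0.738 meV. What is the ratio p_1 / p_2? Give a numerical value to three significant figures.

6.00 × 10^7

p_1 = 2.366 × 10^-23 kg·m/s (from wavelength = 28.0 pm, via p = h/λ).
p_2 = 3.944 × 10^-31 kg·m/s (from energy = 0.738 meV, via p = E/c).
Ratio = 2.366 × 10^-23 / 3.944 × 10^-31 = 6.00 × 10^7.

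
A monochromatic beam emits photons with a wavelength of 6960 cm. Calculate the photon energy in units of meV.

1.78·10^-5 meV

In SI units: λ = 6960 cm = 69.6 m.
The photon relation is E = hc/λ, giving E = 2.854·10^-27 J.
Converting to meV: E = 1.781·10^-5 meV ≈ 1.78·10^-5 meV.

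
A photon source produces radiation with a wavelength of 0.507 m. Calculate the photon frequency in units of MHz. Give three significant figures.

Take c = 2.99792458e8 m/s.
For a photon f = c/λ, so f = 5.913e8 Hz.
Converting to MHz: f = 591.3 MHz ≈ 591 MHz.

591 MHz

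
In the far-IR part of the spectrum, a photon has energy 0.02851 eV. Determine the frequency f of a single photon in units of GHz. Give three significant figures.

Use h = 6.62607015 × 10^-34 J·s, 1 eV = 1.602176634 × 10^-19 J.
In SI units: E = 0.02851 eV = 4.5678 × 10^-21 J.
For a photon f = E/h, so f = 6.894 × 10^12 Hz.
Converting to GHz: f = 6894 GHz ≈ 6890 GHz.

6890 GHz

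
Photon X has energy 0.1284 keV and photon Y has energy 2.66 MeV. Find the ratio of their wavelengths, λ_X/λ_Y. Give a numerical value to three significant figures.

2.07 × 10^4

λ_X = 9.656 × 10^-9 m (from energy = 0.1284 keV, via λ = hc/E).
λ_Y = 4.661 × 10^-13 m (from energy = 2.66 MeV, via λ = hc/E).
Ratio = 9.656 × 10^-9 / 4.661 × 10^-13 = 2.07 × 10^4.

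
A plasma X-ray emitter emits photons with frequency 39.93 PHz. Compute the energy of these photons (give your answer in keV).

0.165 keV

In SI units: f = 39.93 PHz = 3.993·10^16 Hz.
Apply E = hf: E = 2.646·10^-17 J.
Converting to keV: E = 0.1651 keV ≈ 0.165 keV.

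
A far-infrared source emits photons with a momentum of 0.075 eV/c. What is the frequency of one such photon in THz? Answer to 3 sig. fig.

18.1 THz

Take h = 6.62607015 × 10^-34 J·s, c = 2.99792458 × 10^8 m/s, 1 eV = 1.602176634 × 10^-19 J.
First convert: p = 0.075 eV/c = 4.0082 × 10^-29 kg·m/s.
Apply f = pc/h: f = 1.813 × 10^13 Hz.
Converting to THz: f = 18.13 THz ≈ 18.1 THz.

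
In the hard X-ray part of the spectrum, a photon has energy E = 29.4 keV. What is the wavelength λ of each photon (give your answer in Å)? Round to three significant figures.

Convert to SI: E = 29.4 keV = 4.7104·10^-15 J.
For a photon λ = hc/E, so λ = 4.217·10^-11 m.
Converting to Å: λ = 0.4217 Å ≈ 0.422 Å.

0.422 Å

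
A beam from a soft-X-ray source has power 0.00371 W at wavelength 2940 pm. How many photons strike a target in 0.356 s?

1.95e13 photons

Total energy: E_total = P·t = 0.00371 × 0.356 = 0.001321 J.
Per-photon energy: E = 6.757e-17 J.
N = E_total / E_photon = 1.95e13.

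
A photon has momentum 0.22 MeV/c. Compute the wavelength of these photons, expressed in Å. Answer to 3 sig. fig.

0.0564 Å

First convert: p = 0.22 MeV/c = 1.1757 × 10^-22 kg·m/s.
Apply λ = h/p: λ = 5.636 × 10^-12 m.
Converting to Å: λ = 0.05636 Å ≈ 0.0564 Å.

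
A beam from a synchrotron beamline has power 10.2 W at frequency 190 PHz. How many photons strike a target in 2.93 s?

2.37e17 photons

Total energy: E_total = P·t = 10.2 × 2.93 = 29.89 J.
Per-photon energy: E = 1.259e-16 J.
N = E_total / E_photon = 2.37e17.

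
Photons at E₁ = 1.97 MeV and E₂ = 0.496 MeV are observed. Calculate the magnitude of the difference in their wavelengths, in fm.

Using λ = hc/E: λ₁ = 6.294 × 10^-13 m, λ₂ = 2.500 × 10^-12 m.
|Δλ| = |6.294 × 10^-13 − 2.500 × 10^-12| = 1.87 × 10^-12 m = 1870 fm.

1870 fm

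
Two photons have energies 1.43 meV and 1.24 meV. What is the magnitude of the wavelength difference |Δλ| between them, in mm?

0.133 mm

Using λ = hc/E: λ₁ = 8.670e-4 m, λ₂ = 9.999e-4 m.
|Δλ| = |8.670e-4 − 9.999e-4| = 1.33e-4 m = 0.133 mm.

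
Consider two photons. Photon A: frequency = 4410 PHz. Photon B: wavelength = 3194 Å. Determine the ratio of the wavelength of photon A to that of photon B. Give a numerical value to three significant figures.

2.13 × 10^-4

λ_A = 6.798 × 10^-11 m (from frequency = 4410 PHz, via λ = c/f).
λ_B = 3.194 × 10^-7 m (from wavelength = 3194 Å, via λ given directly).
Ratio = 6.798 × 10^-11 / 3.194 × 10^-7 = 2.13 × 10^-4.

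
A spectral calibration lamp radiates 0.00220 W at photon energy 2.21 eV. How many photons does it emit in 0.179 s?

Total energy: E_total = P·t = 0.00220 × 0.179 = 3.938 × 10^-4 J.
Per-photon energy: E = 3.541 × 10^-19 J.
N = E_total / E_photon = 1.11 × 10^15.

1.11 × 10^15 photons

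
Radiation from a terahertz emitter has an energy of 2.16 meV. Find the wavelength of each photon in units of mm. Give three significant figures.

0.574 mm

In SI units: E = 2.16 meV = 3.4607e-22 J.
The photon relation is λ = hc/E, giving λ = 5.740e-4 m.
Converting to mm: λ = 0.5740 mm ≈ 0.574 mm.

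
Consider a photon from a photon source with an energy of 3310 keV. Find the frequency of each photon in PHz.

8.00 × 10^5 PHz

Convert to SI: E = 3310 keV = 5.3032 × 10^-13 J.
Since f = E/h for a photon, f = 8.004 × 10^20 Hz.
Converting to PHz: f = 800400 PHz ≈ 8.00 × 10^5 PHz.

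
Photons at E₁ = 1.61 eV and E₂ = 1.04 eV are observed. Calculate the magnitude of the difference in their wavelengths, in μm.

0.422 μm

Using λ = hc/E: λ₁ = 7.701 × 10^-7 m, λ₂ = 1.192 × 10^-6 m.
|Δλ| = |7.701 × 10^-7 − 1.192 × 10^-6| = 4.22 × 10^-7 m = 0.422 μm.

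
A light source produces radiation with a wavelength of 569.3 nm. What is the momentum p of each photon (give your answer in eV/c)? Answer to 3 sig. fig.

2.18 eV/c

Take h = 6.62607015 × 10^-34 J·s, c = 2.99792458 × 10^8 m/s, 1 eV = 1.602176634 × 10^-19 J.
Convert to SI: λ = 569.3 nm = 5.693 × 10^-7 m.
Apply p = h/λ: p = 1.164 × 10^-27 kg·m/s.
Converting to eV/c: p = 2.178 eV/c ≈ 2.18 eV/c.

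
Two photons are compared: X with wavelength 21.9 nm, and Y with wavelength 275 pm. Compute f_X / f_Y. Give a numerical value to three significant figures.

0.0126

f_X = 1.369e16 Hz (from wavelength = 21.9 nm, via f = c/λ).
f_Y = 1.090e18 Hz (from wavelength = 275 pm, via f = c/λ).
Ratio = 1.369e16 / 1.090e18 = 0.0126.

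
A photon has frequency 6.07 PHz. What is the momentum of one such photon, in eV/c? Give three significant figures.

25.1 eV/c

Use h = 6.62607015 × 10^-34 J·s, c = 2.99792458 × 10^8 m/s, 1 eV = 1.602176634 × 10^-19 J.
Convert to SI: f = 6.07 PHz = 6.07 × 10^15 Hz.
Apply p = hf/c: p = 1.342 × 10^-26 kg·m/s.
Converting to eV/c: p = 25.10 eV/c ≈ 25.1 eV/c.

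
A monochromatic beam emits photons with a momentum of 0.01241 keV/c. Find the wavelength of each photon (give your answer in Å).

Take h = 6.62607015e-34 J·s, c = 2.99792458e8 m/s, 1 eV = 1.602176634e-19 J.
Convert to SI: p = 0.01241 keV/c = 6.6323e-27 kg·m/s.
Apply λ = h/p: λ = 9.991e-8 m.
Converting to Å: λ = 999.1 Å ≈ 999 Å.

999 Å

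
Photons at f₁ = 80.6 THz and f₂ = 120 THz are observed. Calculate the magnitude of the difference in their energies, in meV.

163 meV

Using E = hf: E₁ = 5.341e-20 J, E₂ = 7.951e-20 J.
|ΔE| = |5.341e-20 − 7.951e-20| = 2.61e-20 J = 163 meV.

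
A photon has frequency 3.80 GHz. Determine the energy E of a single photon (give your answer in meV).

First convert: f = 3.80 GHz = 3.80e9 Hz.
The photon relation is E = hf, giving E = 2.518e-24 J.
Converting to meV: E = 0.01572 meV ≈ 0.0157 meV.

0.0157 meV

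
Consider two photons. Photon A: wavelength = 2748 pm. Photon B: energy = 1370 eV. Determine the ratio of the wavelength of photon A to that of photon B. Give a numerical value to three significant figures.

3.04

λ_A = 2.748e-9 m (from wavelength = 2748 pm, via λ given directly).
λ_B = 9.050e-10 m (from energy = 1370 eV, via λ = hc/E).
Ratio = 2.748e-9 / 9.050e-10 = 3.04.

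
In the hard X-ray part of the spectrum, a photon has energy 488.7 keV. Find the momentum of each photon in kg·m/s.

2.61·10^-22 kg·m/s

Take c = 2.99792458·10^8 m/s, 1 eV = 1.602176634·10^-19 J.
In SI units: E = 488.7 keV = 7.8298·10^-14 J.
For a photon p = E/c, so p = 2.612·10^-22 kg·m/s.
So p ≈ 2.61·10^-22 kg·m/s.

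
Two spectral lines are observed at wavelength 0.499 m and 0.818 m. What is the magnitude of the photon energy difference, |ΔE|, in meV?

9.69e-4 meV

Using E = hc/λ: E₁ = 3.981e-25 J, E₂ = 2.428e-25 J.
|ΔE| = |3.981e-25 − 2.428e-25| = 1.55e-25 J = 9.69e-4 meV.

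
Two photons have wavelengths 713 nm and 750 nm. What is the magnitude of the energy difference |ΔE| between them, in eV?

0.0858 eV

Using E = hc/λ: E₁ = 2.786 × 10^-19 J, E₂ = 2.649 × 10^-19 J.
|ΔE| = |2.786 × 10^-19 − 2.649 × 10^-19| = 1.37 × 10^-20 J = 0.0858 eV.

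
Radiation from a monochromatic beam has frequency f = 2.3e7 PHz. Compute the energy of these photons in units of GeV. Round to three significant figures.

Use h = 6.62607015e-34 J·s, 1 eV = 1.602176634e-19 J.
First convert: f = 2.3e7 PHz = 2.3e22 Hz.
For a photon E = hf, so E = 1.524e-11 J.
Converting to GeV: E = 0.09512 GeV ≈ 0.0951 GeV.

0.0951 GeV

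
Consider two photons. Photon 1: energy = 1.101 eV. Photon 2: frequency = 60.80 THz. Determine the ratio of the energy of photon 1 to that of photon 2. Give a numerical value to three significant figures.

4.38

E_1 = 1.764e-19 J (from energy = 1.101 eV, via E given directly).
E_2 = 4.029e-20 J (from frequency = 60.80 THz, via E = hf).
Ratio = 1.764e-19 / 4.029e-20 = 4.38.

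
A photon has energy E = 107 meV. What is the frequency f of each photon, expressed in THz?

In SI units: E = 107 meV = 1.7143·10^-20 J.
For a photon f = E/h, so f = 2.587·10^13 Hz.
Converting to THz: f = 25.87 THz ≈ 25.9 THz.

25.9 THz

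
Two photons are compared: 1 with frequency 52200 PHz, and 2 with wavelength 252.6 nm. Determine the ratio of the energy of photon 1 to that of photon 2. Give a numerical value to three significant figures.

E_1 = 3.459 × 10^-14 J (from frequency = 52200 PHz, via E = hf).
E_2 = 7.864 × 10^-19 J (from wavelength = 252.6 nm, via E = hc/λ).
Ratio = 3.459 × 10^-14 / 7.864 × 10^-19 = 4.40 × 10^4.

4.40 × 10^4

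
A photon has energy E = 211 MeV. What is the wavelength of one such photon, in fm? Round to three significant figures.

In SI units: E = 211 MeV = 3.3806e-11 J.
Since λ = hc/E for a photon, λ = 5.876e-15 m.
Converting to fm: λ = 5.876 fm ≈ 5.88 fm.

5.88 fm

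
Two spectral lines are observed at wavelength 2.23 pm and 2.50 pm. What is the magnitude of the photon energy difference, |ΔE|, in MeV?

0.0600 MeV

Using E = hc/λ: E₁ = 8.908e-14 J, E₂ = 7.946e-14 J.
|ΔE| = |8.908e-14 − 7.946e-14| = 9.62e-15 J = 0.0600 MeV.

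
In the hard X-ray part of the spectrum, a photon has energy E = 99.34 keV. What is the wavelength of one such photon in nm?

Use h = 6.62607015·10^-34 J·s, c = 2.99792458·10^8 m/s, 1 eV = 1.602176634·10^-19 J.
In SI units: E = 99.34 keV = 1.5916·10^-14 J.
Since λ = hc/E for a photon, λ = 1.248·10^-11 m.
Converting to nm: λ = 0.01248 nm ≈ 0.0125 nm.

0.0125 nm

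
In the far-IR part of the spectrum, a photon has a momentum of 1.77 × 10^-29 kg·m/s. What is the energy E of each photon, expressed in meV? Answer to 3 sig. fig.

33.1 meV

(c = 2.99792458 × 10^8 m/s, 1 eV = 1.602176634 × 10^-19 J.)
Since E = pc for a photon, E = 5.306 × 10^-21 J.
Converting to meV: E = 33.12 meV ≈ 33.1 meV.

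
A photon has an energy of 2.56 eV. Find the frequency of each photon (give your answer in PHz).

0.619 PHz

Use h = 6.62607015 × 10^-34 J·s, 1 eV = 1.602176634 × 10^-19 J.
In SI units: E = 2.56 eV = 4.1016 × 10^-19 J.
Apply f = E/h: f = 6.190 × 10^14 Hz.
Converting to PHz: f = 0.6190 PHz ≈ 0.619 PHz.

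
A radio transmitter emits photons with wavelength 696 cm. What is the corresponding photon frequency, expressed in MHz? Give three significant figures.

43.1 MHz

First convert: λ = 696 cm = 6.96 m.
For a photon f = c/λ, so f = 4.307 × 10^7 Hz.
Converting to MHz: f = 43.07 MHz ≈ 43.1 MHz.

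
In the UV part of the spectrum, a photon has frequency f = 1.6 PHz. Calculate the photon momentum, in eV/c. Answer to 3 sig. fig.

(h = 6.62607015e-34 J·s, c = 2.99792458e8 m/s, 1 eV = 1.602176634e-19 J.)
First convert: f = 1.6 PHz = 1.6e15 Hz.
For a photon p = hf/c, so p = 3.536e-27 kg·m/s.
Converting to eV/c: p = 6.617 eV/c ≈ 6.62 eV/c.

6.62 eV/c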